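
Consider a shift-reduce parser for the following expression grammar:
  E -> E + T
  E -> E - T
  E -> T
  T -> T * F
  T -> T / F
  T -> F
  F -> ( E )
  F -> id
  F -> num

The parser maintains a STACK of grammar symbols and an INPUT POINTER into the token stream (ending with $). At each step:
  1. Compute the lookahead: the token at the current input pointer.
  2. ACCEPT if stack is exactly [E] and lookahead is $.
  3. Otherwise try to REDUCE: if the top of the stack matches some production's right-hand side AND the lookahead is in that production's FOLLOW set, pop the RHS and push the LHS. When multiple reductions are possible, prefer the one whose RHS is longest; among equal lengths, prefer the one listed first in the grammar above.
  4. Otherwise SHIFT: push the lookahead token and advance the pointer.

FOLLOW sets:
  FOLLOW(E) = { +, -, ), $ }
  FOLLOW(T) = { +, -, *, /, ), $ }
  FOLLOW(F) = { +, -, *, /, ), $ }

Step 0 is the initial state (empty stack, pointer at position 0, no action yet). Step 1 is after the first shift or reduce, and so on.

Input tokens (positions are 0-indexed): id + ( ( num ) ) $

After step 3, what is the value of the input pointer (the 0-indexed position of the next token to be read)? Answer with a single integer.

Answer: 1

Derivation:
Step 1: shift id. Stack=[id] ptr=1 lookahead=+ remaining=[+ ( ( num ) ) $]
Step 2: reduce F->id. Stack=[F] ptr=1 lookahead=+ remaining=[+ ( ( num ) ) $]
Step 3: reduce T->F. Stack=[T] ptr=1 lookahead=+ remaining=[+ ( ( num ) ) $]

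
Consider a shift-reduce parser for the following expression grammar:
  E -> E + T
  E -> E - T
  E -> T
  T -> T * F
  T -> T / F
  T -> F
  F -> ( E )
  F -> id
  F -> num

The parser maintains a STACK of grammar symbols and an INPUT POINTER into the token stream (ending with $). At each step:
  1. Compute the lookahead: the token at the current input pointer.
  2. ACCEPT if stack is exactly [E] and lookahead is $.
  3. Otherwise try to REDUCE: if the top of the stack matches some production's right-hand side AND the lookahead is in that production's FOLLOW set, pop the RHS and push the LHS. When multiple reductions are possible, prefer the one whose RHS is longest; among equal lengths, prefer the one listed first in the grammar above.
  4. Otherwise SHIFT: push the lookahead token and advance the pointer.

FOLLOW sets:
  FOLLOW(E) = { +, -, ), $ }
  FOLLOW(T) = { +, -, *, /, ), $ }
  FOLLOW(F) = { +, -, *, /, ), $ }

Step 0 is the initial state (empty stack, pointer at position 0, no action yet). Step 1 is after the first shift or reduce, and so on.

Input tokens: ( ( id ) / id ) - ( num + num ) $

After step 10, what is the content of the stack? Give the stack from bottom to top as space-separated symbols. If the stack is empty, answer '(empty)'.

Answer: ( T /

Derivation:
Step 1: shift (. Stack=[(] ptr=1 lookahead=( remaining=[( id ) / id ) - ( num + num ) $]
Step 2: shift (. Stack=[( (] ptr=2 lookahead=id remaining=[id ) / id ) - ( num + num ) $]
Step 3: shift id. Stack=[( ( id] ptr=3 lookahead=) remaining=[) / id ) - ( num + num ) $]
Step 4: reduce F->id. Stack=[( ( F] ptr=3 lookahead=) remaining=[) / id ) - ( num + num ) $]
Step 5: reduce T->F. Stack=[( ( T] ptr=3 lookahead=) remaining=[) / id ) - ( num + num ) $]
Step 6: reduce E->T. Stack=[( ( E] ptr=3 lookahead=) remaining=[) / id ) - ( num + num ) $]
Step 7: shift ). Stack=[( ( E )] ptr=4 lookahead=/ remaining=[/ id ) - ( num + num ) $]
Step 8: reduce F->( E ). Stack=[( F] ptr=4 lookahead=/ remaining=[/ id ) - ( num + num ) $]
Step 9: reduce T->F. Stack=[( T] ptr=4 lookahead=/ remaining=[/ id ) - ( num + num ) $]
Step 10: shift /. Stack=[( T /] ptr=5 lookahead=id remaining=[id ) - ( num + num ) $]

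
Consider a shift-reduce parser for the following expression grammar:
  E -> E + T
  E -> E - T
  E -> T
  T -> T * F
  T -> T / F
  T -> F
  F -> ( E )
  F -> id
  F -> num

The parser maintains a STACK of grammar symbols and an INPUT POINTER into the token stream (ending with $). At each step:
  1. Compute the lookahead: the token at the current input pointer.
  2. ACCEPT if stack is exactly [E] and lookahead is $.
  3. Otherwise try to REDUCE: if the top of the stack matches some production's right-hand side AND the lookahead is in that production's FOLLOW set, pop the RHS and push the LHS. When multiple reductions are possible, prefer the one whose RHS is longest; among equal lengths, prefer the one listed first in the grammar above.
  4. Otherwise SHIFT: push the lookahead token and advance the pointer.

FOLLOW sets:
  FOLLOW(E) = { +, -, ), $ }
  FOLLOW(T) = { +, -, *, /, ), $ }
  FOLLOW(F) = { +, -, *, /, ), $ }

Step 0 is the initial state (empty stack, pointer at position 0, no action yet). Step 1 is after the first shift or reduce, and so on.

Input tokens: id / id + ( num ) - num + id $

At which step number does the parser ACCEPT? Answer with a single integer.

Answer: 29

Derivation:
Step 1: shift id. Stack=[id] ptr=1 lookahead=/ remaining=[/ id + ( num ) - num + id $]
Step 2: reduce F->id. Stack=[F] ptr=1 lookahead=/ remaining=[/ id + ( num ) - num + id $]
Step 3: reduce T->F. Stack=[T] ptr=1 lookahead=/ remaining=[/ id + ( num ) - num + id $]
Step 4: shift /. Stack=[T /] ptr=2 lookahead=id remaining=[id + ( num ) - num + id $]
Step 5: shift id. Stack=[T / id] ptr=3 lookahead=+ remaining=[+ ( num ) - num + id $]
Step 6: reduce F->id. Stack=[T / F] ptr=3 lookahead=+ remaining=[+ ( num ) - num + id $]
Step 7: reduce T->T / F. Stack=[T] ptr=3 lookahead=+ remaining=[+ ( num ) - num + id $]
Step 8: reduce E->T. Stack=[E] ptr=3 lookahead=+ remaining=[+ ( num ) - num + id $]
Step 9: shift +. Stack=[E +] ptr=4 lookahead=( remaining=[( num ) - num + id $]
Step 10: shift (. Stack=[E + (] ptr=5 lookahead=num remaining=[num ) - num + id $]
Step 11: shift num. Stack=[E + ( num] ptr=6 lookahead=) remaining=[) - num + id $]
Step 12: reduce F->num. Stack=[E + ( F] ptr=6 lookahead=) remaining=[) - num + id $]
Step 13: reduce T->F. Stack=[E + ( T] ptr=6 lookahead=) remaining=[) - num + id $]
Step 14: reduce E->T. Stack=[E + ( E] ptr=6 lookahead=) remaining=[) - num + id $]
Step 15: shift ). Stack=[E + ( E )] ptr=7 lookahead=- remaining=[- num + id $]
Step 16: reduce F->( E ). Stack=[E + F] ptr=7 lookahead=- remaining=[- num + id $]
Step 17: reduce T->F. Stack=[E + T] ptr=7 lookahead=- remaining=[- num + id $]
Step 18: reduce E->E + T. Stack=[E] ptr=7 lookahead=- remaining=[- num + id $]
Step 19: shift -. Stack=[E -] ptr=8 lookahead=num remaining=[num + id $]
Step 20: shift num. Stack=[E - num] ptr=9 lookahead=+ remaining=[+ id $]
Step 21: reduce F->num. Stack=[E - F] ptr=9 lookahead=+ remaining=[+ id $]
Step 22: reduce T->F. Stack=[E - T] ptr=9 lookahead=+ remaining=[+ id $]
Step 23: reduce E->E - T. Stack=[E] ptr=9 lookahead=+ remaining=[+ id $]
Step 24: shift +. Stack=[E +] ptr=10 lookahead=id remaining=[id $]
Step 25: shift id. Stack=[E + id] ptr=11 lookahead=$ remaining=[$]
Step 26: reduce F->id. Stack=[E + F] ptr=11 lookahead=$ remaining=[$]
Step 27: reduce T->F. Stack=[E + T] ptr=11 lookahead=$ remaining=[$]
Step 28: reduce E->E + T. Stack=[E] ptr=11 lookahead=$ remaining=[$]
Step 29: accept. Stack=[E] ptr=11 lookahead=$ remaining=[$]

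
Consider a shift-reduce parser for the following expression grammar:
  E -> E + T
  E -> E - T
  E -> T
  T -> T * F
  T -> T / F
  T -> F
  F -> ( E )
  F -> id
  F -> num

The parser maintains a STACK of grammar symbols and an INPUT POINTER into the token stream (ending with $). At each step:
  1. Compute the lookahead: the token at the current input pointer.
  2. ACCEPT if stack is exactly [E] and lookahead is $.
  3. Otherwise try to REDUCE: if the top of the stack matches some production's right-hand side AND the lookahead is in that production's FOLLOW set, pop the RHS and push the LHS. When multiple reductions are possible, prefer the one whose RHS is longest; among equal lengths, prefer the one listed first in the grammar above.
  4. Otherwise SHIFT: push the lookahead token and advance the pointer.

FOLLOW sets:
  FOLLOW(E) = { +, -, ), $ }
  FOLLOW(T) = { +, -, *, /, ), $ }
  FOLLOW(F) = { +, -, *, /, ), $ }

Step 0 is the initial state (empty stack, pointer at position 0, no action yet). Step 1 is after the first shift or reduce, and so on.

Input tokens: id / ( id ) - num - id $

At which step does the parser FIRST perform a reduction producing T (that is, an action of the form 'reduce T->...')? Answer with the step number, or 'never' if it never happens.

Step 1: shift id. Stack=[id] ptr=1 lookahead=/ remaining=[/ ( id ) - num - id $]
Step 2: reduce F->id. Stack=[F] ptr=1 lookahead=/ remaining=[/ ( id ) - num - id $]
Step 3: reduce T->F. Stack=[T] ptr=1 lookahead=/ remaining=[/ ( id ) - num - id $]

Answer: 3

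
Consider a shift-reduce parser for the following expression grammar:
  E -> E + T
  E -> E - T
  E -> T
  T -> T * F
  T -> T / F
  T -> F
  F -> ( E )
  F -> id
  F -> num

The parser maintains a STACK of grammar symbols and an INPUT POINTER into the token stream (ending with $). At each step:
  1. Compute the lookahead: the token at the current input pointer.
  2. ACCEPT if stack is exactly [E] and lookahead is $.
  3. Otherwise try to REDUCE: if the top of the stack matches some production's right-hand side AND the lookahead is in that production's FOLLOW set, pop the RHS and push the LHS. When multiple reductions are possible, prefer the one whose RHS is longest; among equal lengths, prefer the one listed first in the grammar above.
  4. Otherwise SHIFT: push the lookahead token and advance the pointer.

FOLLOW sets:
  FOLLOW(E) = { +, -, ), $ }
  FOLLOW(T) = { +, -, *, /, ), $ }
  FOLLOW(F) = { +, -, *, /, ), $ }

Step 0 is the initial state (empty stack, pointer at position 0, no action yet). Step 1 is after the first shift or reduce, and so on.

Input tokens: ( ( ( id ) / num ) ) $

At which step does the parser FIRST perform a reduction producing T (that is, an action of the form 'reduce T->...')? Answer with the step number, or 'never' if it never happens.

Answer: 6

Derivation:
Step 1: shift (. Stack=[(] ptr=1 lookahead=( remaining=[( ( id ) / num ) ) $]
Step 2: shift (. Stack=[( (] ptr=2 lookahead=( remaining=[( id ) / num ) ) $]
Step 3: shift (. Stack=[( ( (] ptr=3 lookahead=id remaining=[id ) / num ) ) $]
Step 4: shift id. Stack=[( ( ( id] ptr=4 lookahead=) remaining=[) / num ) ) $]
Step 5: reduce F->id. Stack=[( ( ( F] ptr=4 lookahead=) remaining=[) / num ) ) $]
Step 6: reduce T->F. Stack=[( ( ( T] ptr=4 lookahead=) remaining=[) / num ) ) $]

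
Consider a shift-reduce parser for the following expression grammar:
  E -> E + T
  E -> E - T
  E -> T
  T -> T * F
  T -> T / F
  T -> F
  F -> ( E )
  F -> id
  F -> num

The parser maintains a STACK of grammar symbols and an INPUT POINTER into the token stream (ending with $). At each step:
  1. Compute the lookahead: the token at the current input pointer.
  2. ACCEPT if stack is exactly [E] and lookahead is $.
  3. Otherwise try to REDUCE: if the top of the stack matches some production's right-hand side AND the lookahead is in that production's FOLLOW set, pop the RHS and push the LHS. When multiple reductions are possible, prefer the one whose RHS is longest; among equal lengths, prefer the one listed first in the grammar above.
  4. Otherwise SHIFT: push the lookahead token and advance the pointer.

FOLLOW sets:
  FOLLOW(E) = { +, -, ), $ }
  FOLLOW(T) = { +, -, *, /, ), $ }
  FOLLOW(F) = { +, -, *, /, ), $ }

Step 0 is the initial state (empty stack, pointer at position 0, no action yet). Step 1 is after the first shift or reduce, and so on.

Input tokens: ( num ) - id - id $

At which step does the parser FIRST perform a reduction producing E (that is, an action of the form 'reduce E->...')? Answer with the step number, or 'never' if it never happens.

Answer: 5

Derivation:
Step 1: shift (. Stack=[(] ptr=1 lookahead=num remaining=[num ) - id - id $]
Step 2: shift num. Stack=[( num] ptr=2 lookahead=) remaining=[) - id - id $]
Step 3: reduce F->num. Stack=[( F] ptr=2 lookahead=) remaining=[) - id - id $]
Step 4: reduce T->F. Stack=[( T] ptr=2 lookahead=) remaining=[) - id - id $]
Step 5: reduce E->T. Stack=[( E] ptr=2 lookahead=) remaining=[) - id - id $]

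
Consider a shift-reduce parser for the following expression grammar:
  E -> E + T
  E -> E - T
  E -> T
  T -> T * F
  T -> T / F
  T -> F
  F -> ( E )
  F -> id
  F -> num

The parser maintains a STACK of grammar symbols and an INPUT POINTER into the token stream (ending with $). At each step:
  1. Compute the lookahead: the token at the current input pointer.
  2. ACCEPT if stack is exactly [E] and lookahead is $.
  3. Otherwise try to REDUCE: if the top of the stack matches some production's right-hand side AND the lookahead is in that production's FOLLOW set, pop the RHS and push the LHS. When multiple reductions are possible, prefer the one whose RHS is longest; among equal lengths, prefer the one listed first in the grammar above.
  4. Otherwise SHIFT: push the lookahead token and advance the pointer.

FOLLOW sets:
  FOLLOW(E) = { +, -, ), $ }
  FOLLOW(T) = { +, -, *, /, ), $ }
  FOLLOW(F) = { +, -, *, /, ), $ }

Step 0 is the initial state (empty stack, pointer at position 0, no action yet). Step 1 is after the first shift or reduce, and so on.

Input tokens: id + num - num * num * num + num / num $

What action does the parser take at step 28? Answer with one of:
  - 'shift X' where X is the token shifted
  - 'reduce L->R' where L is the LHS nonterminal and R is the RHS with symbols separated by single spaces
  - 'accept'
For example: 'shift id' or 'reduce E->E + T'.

Step 1: shift id. Stack=[id] ptr=1 lookahead=+ remaining=[+ num - num * num * num + num / num $]
Step 2: reduce F->id. Stack=[F] ptr=1 lookahead=+ remaining=[+ num - num * num * num + num / num $]
Step 3: reduce T->F. Stack=[T] ptr=1 lookahead=+ remaining=[+ num - num * num * num + num / num $]
Step 4: reduce E->T. Stack=[E] ptr=1 lookahead=+ remaining=[+ num - num * num * num + num / num $]
Step 5: shift +. Stack=[E +] ptr=2 lookahead=num remaining=[num - num * num * num + num / num $]
Step 6: shift num. Stack=[E + num] ptr=3 lookahead=- remaining=[- num * num * num + num / num $]
Step 7: reduce F->num. Stack=[E + F] ptr=3 lookahead=- remaining=[- num * num * num + num / num $]
Step 8: reduce T->F. Stack=[E + T] ptr=3 lookahead=- remaining=[- num * num * num + num / num $]
Step 9: reduce E->E + T. Stack=[E] ptr=3 lookahead=- remaining=[- num * num * num + num / num $]
Step 10: shift -. Stack=[E -] ptr=4 lookahead=num remaining=[num * num * num + num / num $]
Step 11: shift num. Stack=[E - num] ptr=5 lookahead=* remaining=[* num * num + num / num $]
Step 12: reduce F->num. Stack=[E - F] ptr=5 lookahead=* remaining=[* num * num + num / num $]
Step 13: reduce T->F. Stack=[E - T] ptr=5 lookahead=* remaining=[* num * num + num / num $]
Step 14: shift *. Stack=[E - T *] ptr=6 lookahead=num remaining=[num * num + num / num $]
Step 15: shift num. Stack=[E - T * num] ptr=7 lookahead=* remaining=[* num + num / num $]
Step 16: reduce F->num. Stack=[E - T * F] ptr=7 lookahead=* remaining=[* num + num / num $]
Step 17: reduce T->T * F. Stack=[E - T] ptr=7 lookahead=* remaining=[* num + num / num $]
Step 18: shift *. Stack=[E - T *] ptr=8 lookahead=num remaining=[num + num / num $]
Step 19: shift num. Stack=[E - T * num] ptr=9 lookahead=+ remaining=[+ num / num $]
Step 20: reduce F->num. Stack=[E - T * F] ptr=9 lookahead=+ remaining=[+ num / num $]
Step 21: reduce T->T * F. Stack=[E - T] ptr=9 lookahead=+ remaining=[+ num / num $]
Step 22: reduce E->E - T. Stack=[E] ptr=9 lookahead=+ remaining=[+ num / num $]
Step 23: shift +. Stack=[E +] ptr=10 lookahead=num remaining=[num / num $]
Step 24: shift num. Stack=[E + num] ptr=11 lookahead=/ remaining=[/ num $]
Step 25: reduce F->num. Stack=[E + F] ptr=11 lookahead=/ remaining=[/ num $]
Step 26: reduce T->F. Stack=[E + T] ptr=11 lookahead=/ remaining=[/ num $]
Step 27: shift /. Stack=[E + T /] ptr=12 lookahead=num remaining=[num $]
Step 28: shift num. Stack=[E + T / num] ptr=13 lookahead=$ remaining=[$]

Answer: shift num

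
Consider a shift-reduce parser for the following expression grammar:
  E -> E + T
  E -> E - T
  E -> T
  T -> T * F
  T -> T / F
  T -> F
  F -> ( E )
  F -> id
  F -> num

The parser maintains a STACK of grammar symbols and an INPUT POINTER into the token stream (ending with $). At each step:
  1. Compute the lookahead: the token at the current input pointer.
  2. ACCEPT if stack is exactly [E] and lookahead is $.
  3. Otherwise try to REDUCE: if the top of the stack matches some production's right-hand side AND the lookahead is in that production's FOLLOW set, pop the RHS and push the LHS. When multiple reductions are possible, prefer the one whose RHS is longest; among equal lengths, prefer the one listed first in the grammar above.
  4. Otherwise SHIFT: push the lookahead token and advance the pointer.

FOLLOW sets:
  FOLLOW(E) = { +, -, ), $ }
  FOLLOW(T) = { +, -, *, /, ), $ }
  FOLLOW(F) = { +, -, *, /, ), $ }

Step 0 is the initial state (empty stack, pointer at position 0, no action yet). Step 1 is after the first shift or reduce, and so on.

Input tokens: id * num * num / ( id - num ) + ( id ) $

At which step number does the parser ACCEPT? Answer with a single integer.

Step 1: shift id. Stack=[id] ptr=1 lookahead=* remaining=[* num * num / ( id - num ) + ( id ) $]
Step 2: reduce F->id. Stack=[F] ptr=1 lookahead=* remaining=[* num * num / ( id - num ) + ( id ) $]
Step 3: reduce T->F. Stack=[T] ptr=1 lookahead=* remaining=[* num * num / ( id - num ) + ( id ) $]
Step 4: shift *. Stack=[T *] ptr=2 lookahead=num remaining=[num * num / ( id - num ) + ( id ) $]
Step 5: shift num. Stack=[T * num] ptr=3 lookahead=* remaining=[* num / ( id - num ) + ( id ) $]
Step 6: reduce F->num. Stack=[T * F] ptr=3 lookahead=* remaining=[* num / ( id - num ) + ( id ) $]
Step 7: reduce T->T * F. Stack=[T] ptr=3 lookahead=* remaining=[* num / ( id - num ) + ( id ) $]
Step 8: shift *. Stack=[T *] ptr=4 lookahead=num remaining=[num / ( id - num ) + ( id ) $]
Step 9: shift num. Stack=[T * num] ptr=5 lookahead=/ remaining=[/ ( id - num ) + ( id ) $]
Step 10: reduce F->num. Stack=[T * F] ptr=5 lookahead=/ remaining=[/ ( id - num ) + ( id ) $]
Step 11: reduce T->T * F. Stack=[T] ptr=5 lookahead=/ remaining=[/ ( id - num ) + ( id ) $]
Step 12: shift /. Stack=[T /] ptr=6 lookahead=( remaining=[( id - num ) + ( id ) $]
Step 13: shift (. Stack=[T / (] ptr=7 lookahead=id remaining=[id - num ) + ( id ) $]
Step 14: shift id. Stack=[T / ( id] ptr=8 lookahead=- remaining=[- num ) + ( id ) $]
Step 15: reduce F->id. Stack=[T / ( F] ptr=8 lookahead=- remaining=[- num ) + ( id ) $]
Step 16: reduce T->F. Stack=[T / ( T] ptr=8 lookahead=- remaining=[- num ) + ( id ) $]
Step 17: reduce E->T. Stack=[T / ( E] ptr=8 lookahead=- remaining=[- num ) + ( id ) $]
Step 18: shift -. Stack=[T / ( E -] ptr=9 lookahead=num remaining=[num ) + ( id ) $]
Step 19: shift num. Stack=[T / ( E - num] ptr=10 lookahead=) remaining=[) + ( id ) $]
Step 20: reduce F->num. Stack=[T / ( E - F] ptr=10 lookahead=) remaining=[) + ( id ) $]
Step 21: reduce T->F. Stack=[T / ( E - T] ptr=10 lookahead=) remaining=[) + ( id ) $]
Step 22: reduce E->E - T. Stack=[T / ( E] ptr=10 lookahead=) remaining=[) + ( id ) $]
Step 23: shift ). Stack=[T / ( E )] ptr=11 lookahead=+ remaining=[+ ( id ) $]
Step 24: reduce F->( E ). Stack=[T / F] ptr=11 lookahead=+ remaining=[+ ( id ) $]
Step 25: reduce T->T / F. Stack=[T] ptr=11 lookahead=+ remaining=[+ ( id ) $]
Step 26: reduce E->T. Stack=[E] ptr=11 lookahead=+ remaining=[+ ( id ) $]
Step 27: shift +. Stack=[E +] ptr=12 lookahead=( remaining=[( id ) $]
Step 28: shift (. Stack=[E + (] ptr=13 lookahead=id remaining=[id ) $]
Step 29: shift id. Stack=[E + ( id] ptr=14 lookahead=) remaining=[) $]
Step 30: reduce F->id. Stack=[E + ( F] ptr=14 lookahead=) remaining=[) $]
Step 31: reduce T->F. Stack=[E + ( T] ptr=14 lookahead=) remaining=[) $]
Step 32: reduce E->T. Stack=[E + ( E] ptr=14 lookahead=) remaining=[) $]
Step 33: shift ). Stack=[E + ( E )] ptr=15 lookahead=$ remaining=[$]
Step 34: reduce F->( E ). Stack=[E + F] ptr=15 lookahead=$ remaining=[$]
Step 35: reduce T->F. Stack=[E + T] ptr=15 lookahead=$ remaining=[$]
Step 36: reduce E->E + T. Stack=[E] ptr=15 lookahead=$ remaining=[$]
Step 37: accept. Stack=[E] ptr=15 lookahead=$ remaining=[$]

Answer: 37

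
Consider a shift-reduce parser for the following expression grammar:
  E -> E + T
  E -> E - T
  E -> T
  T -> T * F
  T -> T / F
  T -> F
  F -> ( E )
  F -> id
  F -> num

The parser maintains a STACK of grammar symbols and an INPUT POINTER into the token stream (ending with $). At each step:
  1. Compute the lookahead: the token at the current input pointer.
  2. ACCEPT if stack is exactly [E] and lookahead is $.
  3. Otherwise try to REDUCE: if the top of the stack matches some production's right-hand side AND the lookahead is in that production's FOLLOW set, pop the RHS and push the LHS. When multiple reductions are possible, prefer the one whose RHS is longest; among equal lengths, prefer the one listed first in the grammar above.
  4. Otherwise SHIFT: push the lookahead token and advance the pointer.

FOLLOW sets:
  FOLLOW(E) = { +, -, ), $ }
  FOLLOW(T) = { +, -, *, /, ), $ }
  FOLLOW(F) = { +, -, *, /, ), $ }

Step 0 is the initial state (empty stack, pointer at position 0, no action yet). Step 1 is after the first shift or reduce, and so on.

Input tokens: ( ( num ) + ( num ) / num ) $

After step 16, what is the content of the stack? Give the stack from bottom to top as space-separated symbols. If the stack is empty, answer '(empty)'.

Step 1: shift (. Stack=[(] ptr=1 lookahead=( remaining=[( num ) + ( num ) / num ) $]
Step 2: shift (. Stack=[( (] ptr=2 lookahead=num remaining=[num ) + ( num ) / num ) $]
Step 3: shift num. Stack=[( ( num] ptr=3 lookahead=) remaining=[) + ( num ) / num ) $]
Step 4: reduce F->num. Stack=[( ( F] ptr=3 lookahead=) remaining=[) + ( num ) / num ) $]
Step 5: reduce T->F. Stack=[( ( T] ptr=3 lookahead=) remaining=[) + ( num ) / num ) $]
Step 6: reduce E->T. Stack=[( ( E] ptr=3 lookahead=) remaining=[) + ( num ) / num ) $]
Step 7: shift ). Stack=[( ( E )] ptr=4 lookahead=+ remaining=[+ ( num ) / num ) $]
Step 8: reduce F->( E ). Stack=[( F] ptr=4 lookahead=+ remaining=[+ ( num ) / num ) $]
Step 9: reduce T->F. Stack=[( T] ptr=4 lookahead=+ remaining=[+ ( num ) / num ) $]
Step 10: reduce E->T. Stack=[( E] ptr=4 lookahead=+ remaining=[+ ( num ) / num ) $]
Step 11: shift +. Stack=[( E +] ptr=5 lookahead=( remaining=[( num ) / num ) $]
Step 12: shift (. Stack=[( E + (] ptr=6 lookahead=num remaining=[num ) / num ) $]
Step 13: shift num. Stack=[( E + ( num] ptr=7 lookahead=) remaining=[) / num ) $]
Step 14: reduce F->num. Stack=[( E + ( F] ptr=7 lookahead=) remaining=[) / num ) $]
Step 15: reduce T->F. Stack=[( E + ( T] ptr=7 lookahead=) remaining=[) / num ) $]
Step 16: reduce E->T. Stack=[( E + ( E] ptr=7 lookahead=) remaining=[) / num ) $]

Answer: ( E + ( E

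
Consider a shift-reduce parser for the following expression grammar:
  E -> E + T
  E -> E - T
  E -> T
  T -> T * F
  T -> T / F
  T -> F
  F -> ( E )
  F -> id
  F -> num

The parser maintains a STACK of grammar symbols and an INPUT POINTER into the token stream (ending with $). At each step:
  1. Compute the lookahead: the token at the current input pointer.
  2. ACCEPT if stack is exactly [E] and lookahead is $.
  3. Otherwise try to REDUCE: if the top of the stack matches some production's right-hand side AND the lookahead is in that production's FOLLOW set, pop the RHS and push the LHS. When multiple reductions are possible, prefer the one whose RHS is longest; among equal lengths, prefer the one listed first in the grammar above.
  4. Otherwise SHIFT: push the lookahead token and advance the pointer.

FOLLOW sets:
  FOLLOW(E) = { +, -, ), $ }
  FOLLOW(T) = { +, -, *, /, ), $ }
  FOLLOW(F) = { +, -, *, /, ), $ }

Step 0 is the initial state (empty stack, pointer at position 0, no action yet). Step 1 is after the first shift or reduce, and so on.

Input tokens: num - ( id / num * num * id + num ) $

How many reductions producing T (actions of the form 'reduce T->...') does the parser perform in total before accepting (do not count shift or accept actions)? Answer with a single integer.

Answer: 7

Derivation:
Step 1: shift num. Stack=[num] ptr=1 lookahead=- remaining=[- ( id / num * num * id + num ) $]
Step 2: reduce F->num. Stack=[F] ptr=1 lookahead=- remaining=[- ( id / num * num * id + num ) $]
Step 3: reduce T->F. Stack=[T] ptr=1 lookahead=- remaining=[- ( id / num * num * id + num ) $]
Step 4: reduce E->T. Stack=[E] ptr=1 lookahead=- remaining=[- ( id / num * num * id + num ) $]
Step 5: shift -. Stack=[E -] ptr=2 lookahead=( remaining=[( id / num * num * id + num ) $]
Step 6: shift (. Stack=[E - (] ptr=3 lookahead=id remaining=[id / num * num * id + num ) $]
Step 7: shift id. Stack=[E - ( id] ptr=4 lookahead=/ remaining=[/ num * num * id + num ) $]
Step 8: reduce F->id. Stack=[E - ( F] ptr=4 lookahead=/ remaining=[/ num * num * id + num ) $]
Step 9: reduce T->F. Stack=[E - ( T] ptr=4 lookahead=/ remaining=[/ num * num * id + num ) $]
Step 10: shift /. Stack=[E - ( T /] ptr=5 lookahead=num remaining=[num * num * id + num ) $]
Step 11: shift num. Stack=[E - ( T / num] ptr=6 lookahead=* remaining=[* num * id + num ) $]
Step 12: reduce F->num. Stack=[E - ( T / F] ptr=6 lookahead=* remaining=[* num * id + num ) $]
Step 13: reduce T->T / F. Stack=[E - ( T] ptr=6 lookahead=* remaining=[* num * id + num ) $]
Step 14: shift *. Stack=[E - ( T *] ptr=7 lookahead=num remaining=[num * id + num ) $]
Step 15: shift num. Stack=[E - ( T * num] ptr=8 lookahead=* remaining=[* id + num ) $]
Step 16: reduce F->num. Stack=[E - ( T * F] ptr=8 lookahead=* remaining=[* id + num ) $]
Step 17: reduce T->T * F. Stack=[E - ( T] ptr=8 lookahead=* remaining=[* id + num ) $]
Step 18: shift *. Stack=[E - ( T *] ptr=9 lookahead=id remaining=[id + num ) $]
Step 19: shift id. Stack=[E - ( T * id] ptr=10 lookahead=+ remaining=[+ num ) $]
Step 20: reduce F->id. Stack=[E - ( T * F] ptr=10 lookahead=+ remaining=[+ num ) $]
Step 21: reduce T->T * F. Stack=[E - ( T] ptr=10 lookahead=+ remaining=[+ num ) $]
Step 22: reduce E->T. Stack=[E - ( E] ptr=10 lookahead=+ remaining=[+ num ) $]
Step 23: shift +. Stack=[E - ( E +] ptr=11 lookahead=num remaining=[num ) $]
Step 24: shift num. Stack=[E - ( E + num] ptr=12 lookahead=) remaining=[) $]
Step 25: reduce F->num. Stack=[E - ( E + F] ptr=12 lookahead=) remaining=[) $]
Step 26: reduce T->F. Stack=[E - ( E + T] ptr=12 lookahead=) remaining=[) $]
Step 27: reduce E->E + T. Stack=[E - ( E] ptr=12 lookahead=) remaining=[) $]
Step 28: shift ). Stack=[E - ( E )] ptr=13 lookahead=$ remaining=[$]
Step 29: reduce F->( E ). Stack=[E - F] ptr=13 lookahead=$ remaining=[$]
Step 30: reduce T->F. Stack=[E - T] ptr=13 lookahead=$ remaining=[$]
Step 31: reduce E->E - T. Stack=[E] ptr=13 lookahead=$ remaining=[$]
Step 32: accept. Stack=[E] ptr=13 lookahead=$ remaining=[$]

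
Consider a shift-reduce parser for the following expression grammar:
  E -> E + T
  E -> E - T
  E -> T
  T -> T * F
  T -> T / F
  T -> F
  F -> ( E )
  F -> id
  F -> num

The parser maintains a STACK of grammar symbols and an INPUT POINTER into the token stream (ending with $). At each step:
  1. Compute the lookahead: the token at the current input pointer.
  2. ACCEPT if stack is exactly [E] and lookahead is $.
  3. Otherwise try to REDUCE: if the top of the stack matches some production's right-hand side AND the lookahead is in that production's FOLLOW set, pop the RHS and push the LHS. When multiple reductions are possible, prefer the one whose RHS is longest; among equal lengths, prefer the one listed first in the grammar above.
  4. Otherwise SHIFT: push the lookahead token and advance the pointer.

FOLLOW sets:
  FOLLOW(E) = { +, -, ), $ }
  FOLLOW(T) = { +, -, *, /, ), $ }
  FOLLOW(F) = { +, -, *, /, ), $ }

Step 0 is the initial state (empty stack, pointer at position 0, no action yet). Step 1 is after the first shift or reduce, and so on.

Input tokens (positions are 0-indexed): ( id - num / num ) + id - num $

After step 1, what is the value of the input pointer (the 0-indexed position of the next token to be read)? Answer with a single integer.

Step 1: shift (. Stack=[(] ptr=1 lookahead=id remaining=[id - num / num ) + id - num $]

Answer: 1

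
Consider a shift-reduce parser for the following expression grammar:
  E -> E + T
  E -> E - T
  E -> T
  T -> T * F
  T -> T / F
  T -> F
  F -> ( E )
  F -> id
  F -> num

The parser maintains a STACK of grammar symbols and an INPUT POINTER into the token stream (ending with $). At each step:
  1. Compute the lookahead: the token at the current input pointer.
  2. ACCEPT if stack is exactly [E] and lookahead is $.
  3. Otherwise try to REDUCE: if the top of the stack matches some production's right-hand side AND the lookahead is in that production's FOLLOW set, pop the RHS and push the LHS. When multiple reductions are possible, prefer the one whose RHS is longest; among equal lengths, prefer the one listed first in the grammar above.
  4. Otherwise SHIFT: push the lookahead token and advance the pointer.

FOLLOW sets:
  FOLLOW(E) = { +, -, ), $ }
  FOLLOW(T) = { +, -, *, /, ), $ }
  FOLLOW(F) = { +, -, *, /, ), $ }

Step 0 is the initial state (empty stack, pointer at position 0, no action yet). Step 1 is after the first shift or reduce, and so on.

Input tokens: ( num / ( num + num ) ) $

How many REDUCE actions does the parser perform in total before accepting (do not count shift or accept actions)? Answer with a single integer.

Answer: 14

Derivation:
Step 1: shift (. Stack=[(] ptr=1 lookahead=num remaining=[num / ( num + num ) ) $]
Step 2: shift num. Stack=[( num] ptr=2 lookahead=/ remaining=[/ ( num + num ) ) $]
Step 3: reduce F->num. Stack=[( F] ptr=2 lookahead=/ remaining=[/ ( num + num ) ) $]
Step 4: reduce T->F. Stack=[( T] ptr=2 lookahead=/ remaining=[/ ( num + num ) ) $]
Step 5: shift /. Stack=[( T /] ptr=3 lookahead=( remaining=[( num + num ) ) $]
Step 6: shift (. Stack=[( T / (] ptr=4 lookahead=num remaining=[num + num ) ) $]
Step 7: shift num. Stack=[( T / ( num] ptr=5 lookahead=+ remaining=[+ num ) ) $]
Step 8: reduce F->num. Stack=[( T / ( F] ptr=5 lookahead=+ remaining=[+ num ) ) $]
Step 9: reduce T->F. Stack=[( T / ( T] ptr=5 lookahead=+ remaining=[+ num ) ) $]
Step 10: reduce E->T. Stack=[( T / ( E] ptr=5 lookahead=+ remaining=[+ num ) ) $]
Step 11: shift +. Stack=[( T / ( E +] ptr=6 lookahead=num remaining=[num ) ) $]
Step 12: shift num. Stack=[( T / ( E + num] ptr=7 lookahead=) remaining=[) ) $]
Step 13: reduce F->num. Stack=[( T / ( E + F] ptr=7 lookahead=) remaining=[) ) $]
Step 14: reduce T->F. Stack=[( T / ( E + T] ptr=7 lookahead=) remaining=[) ) $]
Step 15: reduce E->E + T. Stack=[( T / ( E] ptr=7 lookahead=) remaining=[) ) $]
Step 16: shift ). Stack=[( T / ( E )] ptr=8 lookahead=) remaining=[) $]
Step 17: reduce F->( E ). Stack=[( T / F] ptr=8 lookahead=) remaining=[) $]
Step 18: reduce T->T / F. Stack=[( T] ptr=8 lookahead=) remaining=[) $]
Step 19: reduce E->T. Stack=[( E] ptr=8 lookahead=) remaining=[) $]
Step 20: shift ). Stack=[( E )] ptr=9 lookahead=$ remaining=[$]
Step 21: reduce F->( E ). Stack=[F] ptr=9 lookahead=$ remaining=[$]
Step 22: reduce T->F. Stack=[T] ptr=9 lookahead=$ remaining=[$]
Step 23: reduce E->T. Stack=[E] ptr=9 lookahead=$ remaining=[$]
Step 24: accept. Stack=[E] ptr=9 lookahead=$ remaining=[$]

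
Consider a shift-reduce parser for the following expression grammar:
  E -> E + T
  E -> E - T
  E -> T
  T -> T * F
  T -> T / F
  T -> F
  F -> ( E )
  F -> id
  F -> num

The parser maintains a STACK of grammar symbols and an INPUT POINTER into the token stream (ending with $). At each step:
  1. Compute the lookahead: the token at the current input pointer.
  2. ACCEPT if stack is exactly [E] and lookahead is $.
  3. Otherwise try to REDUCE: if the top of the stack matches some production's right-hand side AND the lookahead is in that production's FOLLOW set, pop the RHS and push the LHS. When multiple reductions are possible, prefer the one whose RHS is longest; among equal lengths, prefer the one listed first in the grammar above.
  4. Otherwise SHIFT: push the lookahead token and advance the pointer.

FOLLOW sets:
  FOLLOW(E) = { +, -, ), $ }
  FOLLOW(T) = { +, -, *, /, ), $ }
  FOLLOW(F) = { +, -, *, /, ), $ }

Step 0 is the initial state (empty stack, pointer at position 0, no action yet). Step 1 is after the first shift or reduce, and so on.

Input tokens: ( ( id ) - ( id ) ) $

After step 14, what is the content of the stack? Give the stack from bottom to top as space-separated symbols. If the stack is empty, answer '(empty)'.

Step 1: shift (. Stack=[(] ptr=1 lookahead=( remaining=[( id ) - ( id ) ) $]
Step 2: shift (. Stack=[( (] ptr=2 lookahead=id remaining=[id ) - ( id ) ) $]
Step 3: shift id. Stack=[( ( id] ptr=3 lookahead=) remaining=[) - ( id ) ) $]
Step 4: reduce F->id. Stack=[( ( F] ptr=3 lookahead=) remaining=[) - ( id ) ) $]
Step 5: reduce T->F. Stack=[( ( T] ptr=3 lookahead=) remaining=[) - ( id ) ) $]
Step 6: reduce E->T. Stack=[( ( E] ptr=3 lookahead=) remaining=[) - ( id ) ) $]
Step 7: shift ). Stack=[( ( E )] ptr=4 lookahead=- remaining=[- ( id ) ) $]
Step 8: reduce F->( E ). Stack=[( F] ptr=4 lookahead=- remaining=[- ( id ) ) $]
Step 9: reduce T->F. Stack=[( T] ptr=4 lookahead=- remaining=[- ( id ) ) $]
Step 10: reduce E->T. Stack=[( E] ptr=4 lookahead=- remaining=[- ( id ) ) $]
Step 11: shift -. Stack=[( E -] ptr=5 lookahead=( remaining=[( id ) ) $]
Step 12: shift (. Stack=[( E - (] ptr=6 lookahead=id remaining=[id ) ) $]
Step 13: shift id. Stack=[( E - ( id] ptr=7 lookahead=) remaining=[) ) $]
Step 14: reduce F->id. Stack=[( E - ( F] ptr=7 lookahead=) remaining=[) ) $]

Answer: ( E - ( F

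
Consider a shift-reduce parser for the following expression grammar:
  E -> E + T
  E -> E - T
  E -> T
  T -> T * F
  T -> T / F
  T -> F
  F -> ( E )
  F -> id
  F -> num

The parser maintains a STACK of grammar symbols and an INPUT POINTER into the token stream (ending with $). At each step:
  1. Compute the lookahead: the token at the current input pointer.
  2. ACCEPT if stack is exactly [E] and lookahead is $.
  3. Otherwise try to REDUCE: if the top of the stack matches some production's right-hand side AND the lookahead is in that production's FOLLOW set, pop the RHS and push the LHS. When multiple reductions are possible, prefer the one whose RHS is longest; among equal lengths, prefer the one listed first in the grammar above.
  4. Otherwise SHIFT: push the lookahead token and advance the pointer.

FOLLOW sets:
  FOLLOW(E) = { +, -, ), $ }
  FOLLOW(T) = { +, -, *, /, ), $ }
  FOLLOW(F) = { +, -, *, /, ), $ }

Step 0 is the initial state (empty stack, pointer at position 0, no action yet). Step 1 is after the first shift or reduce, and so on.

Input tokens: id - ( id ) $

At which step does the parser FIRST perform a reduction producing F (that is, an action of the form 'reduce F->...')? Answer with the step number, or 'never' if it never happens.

Answer: 2

Derivation:
Step 1: shift id. Stack=[id] ptr=1 lookahead=- remaining=[- ( id ) $]
Step 2: reduce F->id. Stack=[F] ptr=1 lookahead=- remaining=[- ( id ) $]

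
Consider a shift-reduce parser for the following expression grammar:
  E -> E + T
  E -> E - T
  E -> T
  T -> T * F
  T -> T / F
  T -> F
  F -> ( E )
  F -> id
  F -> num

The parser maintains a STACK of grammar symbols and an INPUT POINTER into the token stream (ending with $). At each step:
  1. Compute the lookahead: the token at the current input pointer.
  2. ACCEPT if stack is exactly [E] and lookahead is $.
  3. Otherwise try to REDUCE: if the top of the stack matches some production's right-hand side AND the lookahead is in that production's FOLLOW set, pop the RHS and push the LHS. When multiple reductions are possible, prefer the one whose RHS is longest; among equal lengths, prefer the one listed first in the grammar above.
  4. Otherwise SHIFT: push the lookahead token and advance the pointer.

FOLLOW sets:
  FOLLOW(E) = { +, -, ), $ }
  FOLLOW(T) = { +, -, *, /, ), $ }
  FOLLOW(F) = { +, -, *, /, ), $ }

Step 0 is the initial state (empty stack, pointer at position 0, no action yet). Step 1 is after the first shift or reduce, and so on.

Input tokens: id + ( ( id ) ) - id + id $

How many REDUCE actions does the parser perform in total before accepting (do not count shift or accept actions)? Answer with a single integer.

Answer: 18

Derivation:
Step 1: shift id. Stack=[id] ptr=1 lookahead=+ remaining=[+ ( ( id ) ) - id + id $]
Step 2: reduce F->id. Stack=[F] ptr=1 lookahead=+ remaining=[+ ( ( id ) ) - id + id $]
Step 3: reduce T->F. Stack=[T] ptr=1 lookahead=+ remaining=[+ ( ( id ) ) - id + id $]
Step 4: reduce E->T. Stack=[E] ptr=1 lookahead=+ remaining=[+ ( ( id ) ) - id + id $]
Step 5: shift +. Stack=[E +] ptr=2 lookahead=( remaining=[( ( id ) ) - id + id $]
Step 6: shift (. Stack=[E + (] ptr=3 lookahead=( remaining=[( id ) ) - id + id $]
Step 7: shift (. Stack=[E + ( (] ptr=4 lookahead=id remaining=[id ) ) - id + id $]
Step 8: shift id. Stack=[E + ( ( id] ptr=5 lookahead=) remaining=[) ) - id + id $]
Step 9: reduce F->id. Stack=[E + ( ( F] ptr=5 lookahead=) remaining=[) ) - id + id $]
Step 10: reduce T->F. Stack=[E + ( ( T] ptr=5 lookahead=) remaining=[) ) - id + id $]
Step 11: reduce E->T. Stack=[E + ( ( E] ptr=5 lookahead=) remaining=[) ) - id + id $]
Step 12: shift ). Stack=[E + ( ( E )] ptr=6 lookahead=) remaining=[) - id + id $]
Step 13: reduce F->( E ). Stack=[E + ( F] ptr=6 lookahead=) remaining=[) - id + id $]
Step 14: reduce T->F. Stack=[E + ( T] ptr=6 lookahead=) remaining=[) - id + id $]
Step 15: reduce E->T. Stack=[E + ( E] ptr=6 lookahead=) remaining=[) - id + id $]
Step 16: shift ). Stack=[E + ( E )] ptr=7 lookahead=- remaining=[- id + id $]
Step 17: reduce F->( E ). Stack=[E + F] ptr=7 lookahead=- remaining=[- id + id $]
Step 18: reduce T->F. Stack=[E + T] ptr=7 lookahead=- remaining=[- id + id $]
Step 19: reduce E->E + T. Stack=[E] ptr=7 lookahead=- remaining=[- id + id $]
Step 20: shift -. Stack=[E -] ptr=8 lookahead=id remaining=[id + id $]
Step 21: shift id. Stack=[E - id] ptr=9 lookahead=+ remaining=[+ id $]
Step 22: reduce F->id. Stack=[E - F] ptr=9 lookahead=+ remaining=[+ id $]
Step 23: reduce T->F. Stack=[E - T] ptr=9 lookahead=+ remaining=[+ id $]
Step 24: reduce E->E - T. Stack=[E] ptr=9 lookahead=+ remaining=[+ id $]
Step 25: shift +. Stack=[E +] ptr=10 lookahead=id remaining=[id $]
Step 26: shift id. Stack=[E + id] ptr=11 lookahead=$ remaining=[$]
Step 27: reduce F->id. Stack=[E + F] ptr=11 lookahead=$ remaining=[$]
Step 28: reduce T->F. Stack=[E + T] ptr=11 lookahead=$ remaining=[$]
Step 29: reduce E->E + T. Stack=[E] ptr=11 lookahead=$ remaining=[$]
Step 30: accept. Stack=[E] ptr=11 lookahead=$ remaining=[$]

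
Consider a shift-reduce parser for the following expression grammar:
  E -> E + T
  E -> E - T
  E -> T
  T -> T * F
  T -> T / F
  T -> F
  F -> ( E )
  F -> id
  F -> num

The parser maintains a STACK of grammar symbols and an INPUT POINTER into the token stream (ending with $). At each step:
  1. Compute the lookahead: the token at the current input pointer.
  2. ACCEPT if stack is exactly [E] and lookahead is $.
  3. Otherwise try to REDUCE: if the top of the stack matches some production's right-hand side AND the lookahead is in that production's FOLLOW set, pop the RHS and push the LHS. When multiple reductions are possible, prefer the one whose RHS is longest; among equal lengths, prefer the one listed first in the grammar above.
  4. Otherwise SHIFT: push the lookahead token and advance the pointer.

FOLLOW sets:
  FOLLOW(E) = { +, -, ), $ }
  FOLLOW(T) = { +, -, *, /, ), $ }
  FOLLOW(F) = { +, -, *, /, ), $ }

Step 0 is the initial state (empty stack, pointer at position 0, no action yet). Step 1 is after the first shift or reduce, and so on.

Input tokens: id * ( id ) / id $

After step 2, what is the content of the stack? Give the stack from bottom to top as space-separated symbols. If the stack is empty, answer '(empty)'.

Step 1: shift id. Stack=[id] ptr=1 lookahead=* remaining=[* ( id ) / id $]
Step 2: reduce F->id. Stack=[F] ptr=1 lookahead=* remaining=[* ( id ) / id $]

Answer: F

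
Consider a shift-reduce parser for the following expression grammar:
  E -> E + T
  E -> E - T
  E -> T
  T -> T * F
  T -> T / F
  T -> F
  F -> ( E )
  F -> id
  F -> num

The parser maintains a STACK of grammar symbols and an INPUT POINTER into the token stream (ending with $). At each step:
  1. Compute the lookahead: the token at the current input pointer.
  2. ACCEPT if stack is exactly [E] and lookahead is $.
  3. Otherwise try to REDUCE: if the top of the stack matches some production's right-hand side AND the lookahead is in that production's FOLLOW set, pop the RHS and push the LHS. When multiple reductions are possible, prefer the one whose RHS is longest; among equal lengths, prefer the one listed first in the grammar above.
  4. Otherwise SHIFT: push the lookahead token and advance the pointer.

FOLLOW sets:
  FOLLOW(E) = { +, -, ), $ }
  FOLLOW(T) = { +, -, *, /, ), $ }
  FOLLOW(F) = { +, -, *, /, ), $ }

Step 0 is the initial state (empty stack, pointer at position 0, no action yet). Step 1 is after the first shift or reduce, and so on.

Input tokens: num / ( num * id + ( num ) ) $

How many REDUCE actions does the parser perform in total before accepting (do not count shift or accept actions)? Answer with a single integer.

Answer: 16

Derivation:
Step 1: shift num. Stack=[num] ptr=1 lookahead=/ remaining=[/ ( num * id + ( num ) ) $]
Step 2: reduce F->num. Stack=[F] ptr=1 lookahead=/ remaining=[/ ( num * id + ( num ) ) $]
Step 3: reduce T->F. Stack=[T] ptr=1 lookahead=/ remaining=[/ ( num * id + ( num ) ) $]
Step 4: shift /. Stack=[T /] ptr=2 lookahead=( remaining=[( num * id + ( num ) ) $]
Step 5: shift (. Stack=[T / (] ptr=3 lookahead=num remaining=[num * id + ( num ) ) $]
Step 6: shift num. Stack=[T / ( num] ptr=4 lookahead=* remaining=[* id + ( num ) ) $]
Step 7: reduce F->num. Stack=[T / ( F] ptr=4 lookahead=* remaining=[* id + ( num ) ) $]
Step 8: reduce T->F. Stack=[T / ( T] ptr=4 lookahead=* remaining=[* id + ( num ) ) $]
Step 9: shift *. Stack=[T / ( T *] ptr=5 lookahead=id remaining=[id + ( num ) ) $]
Step 10: shift id. Stack=[T / ( T * id] ptr=6 lookahead=+ remaining=[+ ( num ) ) $]
Step 11: reduce F->id. Stack=[T / ( T * F] ptr=6 lookahead=+ remaining=[+ ( num ) ) $]
Step 12: reduce T->T * F. Stack=[T / ( T] ptr=6 lookahead=+ remaining=[+ ( num ) ) $]
Step 13: reduce E->T. Stack=[T / ( E] ptr=6 lookahead=+ remaining=[+ ( num ) ) $]
Step 14: shift +. Stack=[T / ( E +] ptr=7 lookahead=( remaining=[( num ) ) $]
Step 15: shift (. Stack=[T / ( E + (] ptr=8 lookahead=num remaining=[num ) ) $]
Step 16: shift num. Stack=[T / ( E + ( num] ptr=9 lookahead=) remaining=[) ) $]
Step 17: reduce F->num. Stack=[T / ( E + ( F] ptr=9 lookahead=) remaining=[) ) $]
Step 18: reduce T->F. Stack=[T / ( E + ( T] ptr=9 lookahead=) remaining=[) ) $]
Step 19: reduce E->T. Stack=[T / ( E + ( E] ptr=9 lookahead=) remaining=[) ) $]
Step 20: shift ). Stack=[T / ( E + ( E )] ptr=10 lookahead=) remaining=[) $]
Step 21: reduce F->( E ). Stack=[T / ( E + F] ptr=10 lookahead=) remaining=[) $]
Step 22: reduce T->F. Stack=[T / ( E + T] ptr=10 lookahead=) remaining=[) $]
Step 23: reduce E->E + T. Stack=[T / ( E] ptr=10 lookahead=) remaining=[) $]
Step 24: shift ). Stack=[T / ( E )] ptr=11 lookahead=$ remaining=[$]
Step 25: reduce F->( E ). Stack=[T / F] ptr=11 lookahead=$ remaining=[$]
Step 26: reduce T->T / F. Stack=[T] ptr=11 lookahead=$ remaining=[$]
Step 27: reduce E->T. Stack=[E] ptr=11 lookahead=$ remaining=[$]
Step 28: accept. Stack=[E] ptr=11 lookahead=$ remaining=[$]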